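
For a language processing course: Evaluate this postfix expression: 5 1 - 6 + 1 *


Processing tokens left to right:
Push 5, Push 1
Pop 5 and 1, compute 5 - 1 = 4, push 4
Push 6
Pop 4 and 6, compute 4 + 6 = 10, push 10
Push 1
Pop 10 and 1, compute 10 * 1 = 10, push 10
Stack result: 10

10


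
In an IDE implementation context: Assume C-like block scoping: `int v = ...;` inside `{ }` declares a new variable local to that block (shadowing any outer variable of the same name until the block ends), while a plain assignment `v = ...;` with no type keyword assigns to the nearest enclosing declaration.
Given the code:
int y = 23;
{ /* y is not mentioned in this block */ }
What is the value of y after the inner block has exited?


Analyzing scoping rules:
Outer scope: declares y = 23
Inner block: y is neither redeclared nor assigned -> unchanged
After the block -> 23
Result: 23

23


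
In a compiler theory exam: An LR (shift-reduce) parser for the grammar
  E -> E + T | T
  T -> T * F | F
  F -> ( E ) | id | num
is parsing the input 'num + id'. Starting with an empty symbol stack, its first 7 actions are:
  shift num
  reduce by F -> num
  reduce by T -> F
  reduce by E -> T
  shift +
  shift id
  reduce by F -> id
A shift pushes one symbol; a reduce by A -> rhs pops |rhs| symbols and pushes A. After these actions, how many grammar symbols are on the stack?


Tracking the symbol stack through each action:
  Action 1: shift 'num' : push -> stack = [num] (size 1)
  Action 2: reduce by F -> num : pop 1, push F -> stack = [F] (size 1)
  Action 3: reduce by T -> F : pop 1, push T -> stack = [T] (size 1)
  Action 4: reduce by E -> T : pop 1, push E -> stack = [E] (size 1)
  Action 5: shift '+' : push -> stack = [E, +] (size 2)
  Action 6: shift 'id' : push -> stack = [E, +, id] (size 3)
  Action 7: reduce by F -> id : pop 1, push F -> stack = [E, +, F] (size 3)
Final stack size: 3

3


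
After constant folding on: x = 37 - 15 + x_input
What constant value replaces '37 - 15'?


Identifying constant sub-expression:
  Original: x = 37 - 15 + x_input
  37 and 15 are both compile-time constants
  Evaluating: 37 - 15 = 22
  After folding: x = 22 + x_input

22


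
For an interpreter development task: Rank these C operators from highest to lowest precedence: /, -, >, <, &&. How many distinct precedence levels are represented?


Looking up precedence for each operator:
  / -> precedence 6
  - -> precedence 5
  > -> precedence 4
  < -> precedence 4
  && -> precedence 2
Sorted highest to lowest: /, -, >, <, &&
Distinct precedence values: [6, 5, 4, 2]
Number of distinct levels: 4

4


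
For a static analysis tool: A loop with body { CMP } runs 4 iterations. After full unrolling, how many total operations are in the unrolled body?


Loop body operations: CMP (1 op per iteration)
Unrolling 4 iterations:
  Iteration 1: CMP (1 ops)
  Iteration 2: CMP (1 ops)
  Iteration 3: CMP (1 ops)
  Iteration 4: CMP (1 ops)
Total: 4 iterations * 1 ops/iter = 4 operations

4


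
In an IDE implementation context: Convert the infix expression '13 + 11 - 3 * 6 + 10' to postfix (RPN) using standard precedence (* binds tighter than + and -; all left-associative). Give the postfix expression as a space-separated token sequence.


Applying the shunting-yard algorithm:
  Operand 13 -> output
  Push '+' onto operator stack -> op-stack: [+]
  Operand 11 -> output
  See '-' (prec 1); top '+' (prec 1) >= it -> pop '+' to output
  Push '-' onto operator stack -> op-stack: [-]
  Operand 3 -> output
  Push '*' onto operator stack -> op-stack: [-, *]
  Operand 6 -> output
  See '+' (prec 1); top '*' (prec 2) >= it -> pop '*' to output
  See '+' (prec 1); top '-' (prec 1) >= it -> pop '-' to output
  Push '+' onto operator stack -> op-stack: [+]
  Operand 10 -> output
  End of input: pop '+' to output
Postfix result: 13 11 + 3 6 * - 10 +

13 11 + 3 6 * - 10 +


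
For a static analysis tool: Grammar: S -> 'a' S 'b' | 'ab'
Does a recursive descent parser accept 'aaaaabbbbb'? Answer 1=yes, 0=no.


Grammar accepts strings of the form a^n b^n (n >= 1)
Word: 'aaaaabbbbb'
Counting: 5 a's and 5 b's
Check: 5 == 5? Yes
Derivation (S -> aSb applied 4 time(s), then S -> ab): S => aSb => aaSbb => aaaSbbb => aaaaSbbbb => aaaaabbbbb
Accepted

1


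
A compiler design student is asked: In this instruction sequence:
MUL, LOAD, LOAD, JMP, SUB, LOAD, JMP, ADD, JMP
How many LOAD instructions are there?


Scanning instruction sequence for LOAD:
  Position 1: MUL
  Position 2: LOAD <- MATCH
  Position 3: LOAD <- MATCH
  Position 4: JMP
  Position 5: SUB
  Position 6: LOAD <- MATCH
  Position 7: JMP
  Position 8: ADD
  Position 9: JMP
Matches at positions: [2, 3, 6]
Total LOAD count: 3

3


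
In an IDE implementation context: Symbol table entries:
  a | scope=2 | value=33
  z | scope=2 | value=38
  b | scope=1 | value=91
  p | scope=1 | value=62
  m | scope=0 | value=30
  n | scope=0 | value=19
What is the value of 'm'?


Searching symbol table for 'm':
  a | scope=2 | value=33
  z | scope=2 | value=38
  b | scope=1 | value=91
  p | scope=1 | value=62
  m | scope=0 | value=30 <- MATCH
  n | scope=0 | value=19
Found 'm' at scope 0 with value 30

30


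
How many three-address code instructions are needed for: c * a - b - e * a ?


Expression: c * a - b - e * a
Generating three-address code (respecting * over +/- precedence):
  Instruction 1: t1 = c * a
  Instruction 2: t2 = e * a
  Instruction 3: t3 = t1 - b
  Instruction 4: t4 = t3 - t2
Total instructions: 4

4


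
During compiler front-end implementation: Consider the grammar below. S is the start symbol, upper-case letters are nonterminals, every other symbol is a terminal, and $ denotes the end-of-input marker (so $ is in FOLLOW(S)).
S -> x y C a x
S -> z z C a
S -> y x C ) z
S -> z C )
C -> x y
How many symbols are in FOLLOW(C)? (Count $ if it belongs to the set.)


S is the start symbol and does not occur in any rule body, so FOLLOW(S) = {$}.
Examining every occurrence of C in a rule body:
  S -> x y C a x : C is followed by terminal 'a' -> add 'a'
  S -> z z C a : C is followed by terminal 'a' -> add 'a' (already in the set)
  S -> y x C ) z : C is followed by terminal ')' -> add ')'
  S -> z C ) : C is followed by terminal ')' -> add ')' (already in the set)
  C -> x y : C does not occur in the body -> contributes nothing
FOLLOW(C) = {), a}
Count: 2

2


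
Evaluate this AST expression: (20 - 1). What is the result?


Expression: (20 - 1)
Evaluating step by step:
  20 - 1 = 19
Result: 19

19


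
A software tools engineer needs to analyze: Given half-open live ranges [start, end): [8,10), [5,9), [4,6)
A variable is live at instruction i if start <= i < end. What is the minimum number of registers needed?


Live ranges:
  Var0: [8, 10)
  Var1: [5, 9)
  Var2: [4, 6)
Sweep-line events (position, delta, active):
  pos=4 start -> active=1
  pos=5 start -> active=2
  pos=6 end -> active=1
  pos=8 start -> active=2
  pos=9 end -> active=1
  pos=10 end -> active=0
Maximum simultaneous active: 2
Minimum registers needed: 2

2


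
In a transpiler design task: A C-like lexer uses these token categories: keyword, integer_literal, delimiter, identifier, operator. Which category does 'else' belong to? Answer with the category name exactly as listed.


Token: 'else'
Checking categories:
  identifier: no
  integer_literal: no
  operator: no
  keyword: YES
  delimiter: no
Category: keyword

keyword


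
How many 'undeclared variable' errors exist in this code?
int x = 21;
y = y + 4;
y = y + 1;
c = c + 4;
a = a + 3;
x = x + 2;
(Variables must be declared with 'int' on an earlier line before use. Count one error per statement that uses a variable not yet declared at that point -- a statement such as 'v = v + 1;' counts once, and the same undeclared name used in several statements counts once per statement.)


Scanning code line by line:
  Line 1: declare 'x' -> declared = ['x']
  Line 2: use 'y' -> ERROR (undeclared)
  Line 3: use 'y' -> ERROR (undeclared)
  Line 4: use 'c' -> ERROR (undeclared)
  Line 5: use 'a' -> ERROR (undeclared)
  Line 6: use 'x' -> OK (declared)
Total undeclared variable errors: 4

4


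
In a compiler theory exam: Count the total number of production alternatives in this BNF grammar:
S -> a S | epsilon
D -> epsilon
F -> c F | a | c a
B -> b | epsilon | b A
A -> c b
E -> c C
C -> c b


Counting alternatives per rule:
  S: 2 alternative(s)
  D: 1 alternative(s)
  F: 3 alternative(s)
  B: 3 alternative(s)
  A: 1 alternative(s)
  E: 1 alternative(s)
  C: 1 alternative(s)
Sum: 2 + 1 + 3 + 3 + 1 + 1 + 1 = 12

12


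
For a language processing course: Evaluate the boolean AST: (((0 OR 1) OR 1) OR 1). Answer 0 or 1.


Step 1: Evaluate inner node
  0 OR 1 = 1
Step 2: Evaluate next node
  1 OR 1 = 1
Step 3: Evaluate root node
  1 OR 1 = 1

1


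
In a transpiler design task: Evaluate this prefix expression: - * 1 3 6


Parsing prefix expression: - * 1 3 6
Step 1: Innermost operation '* 1 3'
  1 * 3 = 3
Step 2: Outer operation '- [3] 6'
  3 - 6 = -3

-3


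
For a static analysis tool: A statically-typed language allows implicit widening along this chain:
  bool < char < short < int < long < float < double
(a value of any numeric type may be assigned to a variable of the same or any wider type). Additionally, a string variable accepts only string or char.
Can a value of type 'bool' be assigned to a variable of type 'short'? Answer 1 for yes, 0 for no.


Target variable type: short
Source value type: bool
Numeric ranks: bool=0, short=2
Widening allowed iff rank(source) <= rank(target): 0 <= 2? Yes
Result: 1

1


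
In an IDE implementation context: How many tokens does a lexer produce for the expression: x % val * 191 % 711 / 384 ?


Scanning 'x % val * 191 % 711 / 384'
Token 1: 'x' -> identifier
Token 2: '%' -> operator
Token 3: 'val' -> identifier
Token 4: '*' -> operator
Token 5: '191' -> integer_literal
Token 6: '%' -> operator
Token 7: '711' -> integer_literal
Token 8: '/' -> operator
Token 9: '384' -> integer_literal
Total tokens: 9

9


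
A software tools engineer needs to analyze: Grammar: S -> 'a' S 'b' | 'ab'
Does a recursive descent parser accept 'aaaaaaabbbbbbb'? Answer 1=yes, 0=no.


Grammar accepts strings of the form a^n b^n (n >= 1)
Word: 'aaaaaaabbbbbbb'
Counting: 7 a's and 7 b's
Check: 7 == 7? Yes
Derivation (S -> aSb applied 6 time(s), then S -> ab): S => aSb => aaSbb => aaaSbbb => aaaaSbbbb => aaaaaSbbbbb => aaaaaaSbbbbbb => aaaaaaabbbbbbb
Accepted

1


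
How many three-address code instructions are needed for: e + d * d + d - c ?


Expression: e + d * d + d - c
Generating three-address code (respecting * over +/- precedence):
  Instruction 1: t1 = d * d
  Instruction 2: t2 = e + t1
  Instruction 3: t3 = t2 + d
  Instruction 4: t4 = t3 - c
Total instructions: 4

4


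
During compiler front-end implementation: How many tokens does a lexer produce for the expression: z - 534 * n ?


Scanning 'z - 534 * n'
Token 1: 'z' -> identifier
Token 2: '-' -> operator
Token 3: '534' -> integer_literal
Token 4: '*' -> operator
Token 5: 'n' -> identifier
Total tokens: 5

5


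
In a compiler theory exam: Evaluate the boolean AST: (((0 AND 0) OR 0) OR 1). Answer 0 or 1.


Step 1: Evaluate inner node
  0 AND 0 = 0
Step 2: Evaluate next node
  0 OR 0 = 0
Step 3: Evaluate root node
  0 OR 1 = 1

1


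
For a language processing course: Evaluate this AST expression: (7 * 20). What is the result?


Expression: (7 * 20)
Evaluating step by step:
  7 * 20 = 140
Result: 140

140


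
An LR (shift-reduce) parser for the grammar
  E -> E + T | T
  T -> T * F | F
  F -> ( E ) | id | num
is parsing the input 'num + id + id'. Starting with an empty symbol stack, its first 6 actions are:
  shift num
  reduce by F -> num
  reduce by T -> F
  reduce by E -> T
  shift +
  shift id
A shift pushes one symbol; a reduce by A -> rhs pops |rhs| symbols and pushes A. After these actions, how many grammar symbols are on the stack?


Tracking the symbol stack through each action:
  Action 1: shift 'num' : push -> stack = [num] (size 1)
  Action 2: reduce by F -> num : pop 1, push F -> stack = [F] (size 1)
  Action 3: reduce by T -> F : pop 1, push T -> stack = [T] (size 1)
  Action 4: reduce by E -> T : pop 1, push E -> stack = [E] (size 1)
  Action 5: shift '+' : push -> stack = [E, +] (size 2)
  Action 6: shift 'id' : push -> stack = [E, +, id] (size 3)
Final stack size: 3

3


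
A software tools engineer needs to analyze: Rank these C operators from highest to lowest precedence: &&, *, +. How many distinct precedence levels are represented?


Looking up precedence for each operator:
  && -> precedence 2
  * -> precedence 6
  + -> precedence 5
Sorted highest to lowest: *, +, &&
Distinct precedence values: [6, 5, 2]
Number of distinct levels: 3

3


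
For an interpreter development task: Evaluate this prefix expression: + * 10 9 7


Parsing prefix expression: + * 10 9 7
Step 1: Innermost operation '* 10 9'
  10 * 9 = 90
Step 2: Outer operation '+ [90] 7'
  90 + 7 = 97

97


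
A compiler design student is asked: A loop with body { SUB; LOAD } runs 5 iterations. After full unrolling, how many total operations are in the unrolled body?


Loop body operations: SUB, LOAD (2 ops per iteration)
Unrolling 5 iterations:
  Iteration 1: SUB, LOAD (2 ops)
  Iteration 2: SUB, LOAD (2 ops)
  Iteration 3: SUB, LOAD (2 ops)
  Iteration 4: SUB, LOAD (2 ops)
  Iteration 5: SUB, LOAD (2 ops)
Total: 5 iterations * 2 ops/iter = 10 operations

10


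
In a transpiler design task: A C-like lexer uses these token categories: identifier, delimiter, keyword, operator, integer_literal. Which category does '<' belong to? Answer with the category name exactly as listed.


Token: '<'
Checking categories:
  identifier: no
  integer_literal: no
  operator: YES
  keyword: no
  delimiter: no
Category: operator

operator


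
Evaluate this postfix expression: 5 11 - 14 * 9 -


Processing tokens left to right:
Push 5, Push 11
Pop 5 and 11, compute 5 - 11 = -6, push -6
Push 14
Pop -6 and 14, compute -6 * 14 = -84, push -84
Push 9
Pop -84 and 9, compute -84 - 9 = -93, push -93
Stack result: -93

-93


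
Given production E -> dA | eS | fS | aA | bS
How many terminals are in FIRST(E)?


Production: E -> dA | eS | fS | aA | bS
Examining each alternative for leading terminals:
  E -> dA : first terminal = 'd'
  E -> eS : first terminal = 'e'
  E -> fS : first terminal = 'f'
  E -> aA : first terminal = 'a'
  E -> bS : first terminal = 'b'
FIRST(E) = {a, b, d, e, f}
Count: 5

5


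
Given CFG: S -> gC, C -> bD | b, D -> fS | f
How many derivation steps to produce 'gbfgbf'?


Grammar: S -> gC, C -> bD | b, D -> fS | f
Deriving 'gbfgbf':
Step 1: S -> gC => gC
Step 2: C -> bD => gbD
Step 3: D -> fS => gbfS
Step 4: S -> gC => gbfgC
Step 5: C -> bD => gbfgbD
Step 6: D -> f => gbfgbf
Total derivation steps: 6

6


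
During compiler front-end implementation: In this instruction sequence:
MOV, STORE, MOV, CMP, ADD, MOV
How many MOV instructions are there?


Scanning instruction sequence for MOV:
  Position 1: MOV <- MATCH
  Position 2: STORE
  Position 3: MOV <- MATCH
  Position 4: CMP
  Position 5: ADD
  Position 6: MOV <- MATCH
Matches at positions: [1, 3, 6]
Total MOV count: 3

3


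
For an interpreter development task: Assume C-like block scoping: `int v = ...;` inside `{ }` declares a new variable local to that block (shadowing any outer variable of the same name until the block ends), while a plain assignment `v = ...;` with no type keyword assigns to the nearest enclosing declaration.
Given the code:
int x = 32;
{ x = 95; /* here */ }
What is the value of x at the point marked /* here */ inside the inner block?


Analyzing scoping rules:
Outer scope: declares x = 32
Inner block: 'x = 95;' has no type keyword, so it is an assignment to the outer x (no shadowing)
Inside the block, after the assignment -> 95
Result: 95

95


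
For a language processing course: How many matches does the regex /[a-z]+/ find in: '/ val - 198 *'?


Pattern: /[a-z]+/ (identifiers)
Input: '/ val - 198 *'
Scanning for matches:
  Match 1: 'val'
Total matches: 1

1


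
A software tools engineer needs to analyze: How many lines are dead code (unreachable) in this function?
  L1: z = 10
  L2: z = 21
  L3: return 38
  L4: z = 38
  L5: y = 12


Analyzing control flow:
  L1: reachable (before return)
  L2: reachable (before return)
  L3: reachable (return statement)
  L4: DEAD (after return at L3)
  L5: DEAD (after return at L3)
Return at L3, total lines = 5
Dead lines: L4 through L5
Count: 2

2


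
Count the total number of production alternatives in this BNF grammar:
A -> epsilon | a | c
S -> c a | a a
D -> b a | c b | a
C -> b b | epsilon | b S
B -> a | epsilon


Counting alternatives per rule:
  A: 3 alternative(s)
  S: 2 alternative(s)
  D: 3 alternative(s)
  C: 3 alternative(s)
  B: 2 alternative(s)
Sum: 3 + 2 + 3 + 3 + 2 = 13

13


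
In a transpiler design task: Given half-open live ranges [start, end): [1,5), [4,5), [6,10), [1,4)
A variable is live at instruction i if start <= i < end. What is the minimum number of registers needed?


Live ranges:
  Var0: [1, 5)
  Var1: [4, 5)
  Var2: [6, 10)
  Var3: [1, 4)
Sweep-line events (position, delta, active):
  pos=1 start -> active=1
  pos=1 start -> active=2
  pos=4 end -> active=1
  pos=4 start -> active=2
  pos=5 end -> active=1
  pos=5 end -> active=0
  pos=6 start -> active=1
  pos=10 end -> active=0
Maximum simultaneous active: 2
Minimum registers needed: 2

2


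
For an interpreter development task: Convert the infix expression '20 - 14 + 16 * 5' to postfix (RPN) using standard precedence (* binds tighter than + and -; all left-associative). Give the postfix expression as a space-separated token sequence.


Applying the shunting-yard algorithm:
  Operand 20 -> output
  Push '-' onto operator stack -> op-stack: [-]
  Operand 14 -> output
  See '+' (prec 1); top '-' (prec 1) >= it -> pop '-' to output
  Push '+' onto operator stack -> op-stack: [+]
  Operand 16 -> output
  Push '*' onto operator stack -> op-stack: [+, *]
  Operand 5 -> output
  End of input: pop '*' to output
  End of input: pop '+' to output
Postfix result: 20 14 - 16 5 * +

20 14 - 16 5 * +


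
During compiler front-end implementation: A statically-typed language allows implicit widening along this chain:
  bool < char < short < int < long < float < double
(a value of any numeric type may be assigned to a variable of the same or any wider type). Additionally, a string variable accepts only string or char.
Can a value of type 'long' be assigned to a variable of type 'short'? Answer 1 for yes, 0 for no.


Target variable type: short
Source value type: long
Numeric ranks: long=4, short=2
Widening allowed iff rank(source) <= rank(target): 4 <= 2? No
Result: 0

0


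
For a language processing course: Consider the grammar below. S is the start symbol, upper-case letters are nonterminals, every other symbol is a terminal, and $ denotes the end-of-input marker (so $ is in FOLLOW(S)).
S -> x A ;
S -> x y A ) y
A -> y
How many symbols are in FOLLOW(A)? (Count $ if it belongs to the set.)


S is the start symbol and does not occur in any rule body, so FOLLOW(S) = {$}.
Examining every occurrence of A in a rule body:
  S -> x A ; : A is followed by terminal ';' -> add ';'
  S -> x y A ) y : A is followed by terminal ')' -> add ')'
  A -> y : A does not occur in the body -> contributes nothing
FOLLOW(A) = {), ;}
Count: 2

2


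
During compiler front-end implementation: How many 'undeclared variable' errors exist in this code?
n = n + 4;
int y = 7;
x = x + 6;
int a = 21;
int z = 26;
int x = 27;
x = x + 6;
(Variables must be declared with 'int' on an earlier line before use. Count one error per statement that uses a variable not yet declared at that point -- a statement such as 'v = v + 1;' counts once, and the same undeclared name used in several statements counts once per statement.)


Scanning code line by line:
  Line 1: use 'n' -> ERROR (undeclared)
  Line 2: declare 'y' -> declared = ['y']
  Line 3: use 'x' -> ERROR (undeclared)
  Line 4: declare 'a' -> declared = ['a', 'y']
  Line 5: declare 'z' -> declared = ['a', 'y', 'z']
  Line 6: declare 'x' -> declared = ['a', 'x', 'y', 'z']
  Line 7: use 'x' -> OK (declared)
Total undeclared variable errors: 2

2


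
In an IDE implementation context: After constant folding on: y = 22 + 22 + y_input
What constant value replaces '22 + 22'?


Identifying constant sub-expression:
  Original: y = 22 + 22 + y_input
  22 and 22 are both compile-time constants
  Evaluating: 22 + 22 = 44
  After folding: y = 44 + y_input

44


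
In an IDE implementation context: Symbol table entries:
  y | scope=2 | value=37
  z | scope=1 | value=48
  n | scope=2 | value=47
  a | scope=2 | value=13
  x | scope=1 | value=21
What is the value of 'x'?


Searching symbol table for 'x':
  y | scope=2 | value=37
  z | scope=1 | value=48
  n | scope=2 | value=47
  a | scope=2 | value=13
  x | scope=1 | value=21 <- MATCH
Found 'x' at scope 1 with value 21

21


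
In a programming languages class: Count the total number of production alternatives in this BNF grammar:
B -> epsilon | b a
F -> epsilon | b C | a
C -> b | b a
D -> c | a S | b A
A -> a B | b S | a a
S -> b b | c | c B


Counting alternatives per rule:
  B: 2 alternative(s)
  F: 3 alternative(s)
  C: 2 alternative(s)
  D: 3 alternative(s)
  A: 3 alternative(s)
  S: 3 alternative(s)
Sum: 2 + 3 + 2 + 3 + 3 + 3 = 16

16


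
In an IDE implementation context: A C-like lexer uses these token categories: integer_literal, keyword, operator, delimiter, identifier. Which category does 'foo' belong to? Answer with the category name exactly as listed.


Token: 'foo'
Checking categories:
  identifier: YES
  integer_literal: no
  operator: no
  keyword: no
  delimiter: no
Category: identifier

identifier


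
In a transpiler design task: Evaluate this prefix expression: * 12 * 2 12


Parsing prefix expression: * 12 * 2 12
Step 1: Innermost operation '* 2 12'
  2 * 12 = 24
Step 2: Outer operation '* 12 [24]'
  12 * 24 = 288

288


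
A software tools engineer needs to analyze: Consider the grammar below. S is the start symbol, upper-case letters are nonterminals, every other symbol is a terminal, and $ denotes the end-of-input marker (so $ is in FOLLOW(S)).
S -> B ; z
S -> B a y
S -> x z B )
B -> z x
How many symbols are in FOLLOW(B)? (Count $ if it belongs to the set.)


S is the start symbol and does not occur in any rule body, so FOLLOW(S) = {$}.
Examining every occurrence of B in a rule body:
  S -> B ; z : B is followed by terminal ';' -> add ';'
  S -> B a y : B is followed by terminal 'a' -> add 'a'
  S -> x z B ) : B is followed by terminal ')' -> add ')'
  B -> z x : B does not occur in the body -> contributes nothing
FOLLOW(B) = {), ;, a}
Count: 3

3


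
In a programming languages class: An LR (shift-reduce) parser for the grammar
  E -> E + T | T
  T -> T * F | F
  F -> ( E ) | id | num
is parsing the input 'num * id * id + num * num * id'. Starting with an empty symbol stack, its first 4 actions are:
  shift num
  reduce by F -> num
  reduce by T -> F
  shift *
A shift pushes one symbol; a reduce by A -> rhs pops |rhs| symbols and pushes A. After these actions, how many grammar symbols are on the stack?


Tracking the symbol stack through each action:
  Action 1: shift 'num' : push -> stack = [num] (size 1)
  Action 2: reduce by F -> num : pop 1, push F -> stack = [F] (size 1)
  Action 3: reduce by T -> F : pop 1, push T -> stack = [T] (size 1)
  Action 4: shift '*' : push -> stack = [T, *] (size 2)
Final stack size: 2

2


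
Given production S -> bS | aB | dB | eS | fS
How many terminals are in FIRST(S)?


Production: S -> bS | aB | dB | eS | fS
Examining each alternative for leading terminals:
  S -> bS : first terminal = 'b'
  S -> aB : first terminal = 'a'
  S -> dB : first terminal = 'd'
  S -> eS : first terminal = 'e'
  S -> fS : first terminal = 'f'
FIRST(S) = {a, b, d, e, f}
Count: 5

5


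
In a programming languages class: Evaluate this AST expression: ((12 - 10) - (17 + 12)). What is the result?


Expression: ((12 - 10) - (17 + 12))
Evaluating step by step:
  12 - 10 = 2
  17 + 12 = 29
  2 - 29 = -27
Result: -27

-27


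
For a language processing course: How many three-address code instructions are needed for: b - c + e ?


Expression: b - c + e
Generating three-address code (respecting * over +/- precedence):
  Instruction 1: t1 = b - c
  Instruction 2: t2 = t1 + e
Total instructions: 2

2


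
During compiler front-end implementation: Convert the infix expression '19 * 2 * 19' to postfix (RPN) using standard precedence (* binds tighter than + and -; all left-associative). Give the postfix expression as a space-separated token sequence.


Applying the shunting-yard algorithm:
  Operand 19 -> output
  Push '*' onto operator stack -> op-stack: [*]
  Operand 2 -> output
  See '*' (prec 2); top '*' (prec 2) >= it -> pop '*' to output
  Push '*' onto operator stack -> op-stack: [*]
  Operand 19 -> output
  End of input: pop '*' to output
Postfix result: 19 2 * 19 *

19 2 * 19 *


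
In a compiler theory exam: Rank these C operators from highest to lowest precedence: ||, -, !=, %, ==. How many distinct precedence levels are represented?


Looking up precedence for each operator:
  || -> precedence 1
  - -> precedence 5
  != -> precedence 3
  % -> precedence 6
  == -> precedence 3
Sorted highest to lowest: %, -, !=, ==, ||
Distinct precedence values: [6, 5, 3, 1]
Number of distinct levels: 4

4


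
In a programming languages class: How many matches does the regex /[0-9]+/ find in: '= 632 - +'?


Pattern: /[0-9]+/ (int literals)
Input: '= 632 - +'
Scanning for matches:
  Match 1: '632'
Total matches: 1

1


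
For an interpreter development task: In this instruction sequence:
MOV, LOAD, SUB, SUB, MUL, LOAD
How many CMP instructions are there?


Scanning instruction sequence for CMP:
  Position 1: MOV
  Position 2: LOAD
  Position 3: SUB
  Position 4: SUB
  Position 5: MUL
  Position 6: LOAD
Matches at positions: []
Total CMP count: 0

0


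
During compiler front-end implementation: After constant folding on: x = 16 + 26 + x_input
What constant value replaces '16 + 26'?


Identifying constant sub-expression:
  Original: x = 16 + 26 + x_input
  16 and 26 are both compile-time constants
  Evaluating: 16 + 26 = 42
  After folding: x = 42 + x_input

42


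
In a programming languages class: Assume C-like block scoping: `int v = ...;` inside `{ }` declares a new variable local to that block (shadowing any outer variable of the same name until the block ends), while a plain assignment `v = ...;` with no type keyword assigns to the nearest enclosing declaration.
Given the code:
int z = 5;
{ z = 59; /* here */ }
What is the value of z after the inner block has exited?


Analyzing scoping rules:
Outer scope: declares z = 5
Inner block: 'z = 59;' has no type keyword, so it is an assignment to the outer z (no shadowing)
The assignment changed the outer variable itself, so the new value persists after the block -> 59
Result: 59

59


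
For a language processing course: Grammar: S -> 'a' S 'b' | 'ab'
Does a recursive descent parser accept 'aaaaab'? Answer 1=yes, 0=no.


Grammar accepts strings of the form a^n b^n (n >= 1)
Word: 'aaaaab'
Counting: 5 a's and 1 b's
Check: 5 == 1? No
Mismatch: a-count != b-count
Rejected

0


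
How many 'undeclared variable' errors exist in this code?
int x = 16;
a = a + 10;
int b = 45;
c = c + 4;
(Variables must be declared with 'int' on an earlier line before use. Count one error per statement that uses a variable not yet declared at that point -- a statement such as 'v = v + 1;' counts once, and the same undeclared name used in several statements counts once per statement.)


Scanning code line by line:
  Line 1: declare 'x' -> declared = ['x']
  Line 2: use 'a' -> ERROR (undeclared)
  Line 3: declare 'b' -> declared = ['b', 'x']
  Line 4: use 'c' -> ERROR (undeclared)
Total undeclared variable errors: 2

2


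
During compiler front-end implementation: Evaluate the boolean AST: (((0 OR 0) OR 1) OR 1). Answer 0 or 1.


Step 1: Evaluate inner node
  0 OR 0 = 0
Step 2: Evaluate next node
  0 OR 1 = 1
Step 3: Evaluate root node
  1 OR 1 = 1

1


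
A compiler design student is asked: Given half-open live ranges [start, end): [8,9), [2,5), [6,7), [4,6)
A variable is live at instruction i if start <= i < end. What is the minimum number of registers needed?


Live ranges:
  Var0: [8, 9)
  Var1: [2, 5)
  Var2: [6, 7)
  Var3: [4, 6)
Sweep-line events (position, delta, active):
  pos=2 start -> active=1
  pos=4 start -> active=2
  pos=5 end -> active=1
  pos=6 end -> active=0
  pos=6 start -> active=1
  pos=7 end -> active=0
  pos=8 start -> active=1
  pos=9 end -> active=0
Maximum simultaneous active: 2
Minimum registers needed: 2

2


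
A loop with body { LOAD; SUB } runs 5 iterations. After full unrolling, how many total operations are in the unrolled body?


Loop body operations: LOAD, SUB (2 ops per iteration)
Unrolling 5 iterations:
  Iteration 1: LOAD, SUB (2 ops)
  Iteration 2: LOAD, SUB (2 ops)
  Iteration 3: LOAD, SUB (2 ops)
  Iteration 4: LOAD, SUB (2 ops)
  Iteration 5: LOAD, SUB (2 ops)
Total: 5 iterations * 2 ops/iter = 10 operations

10


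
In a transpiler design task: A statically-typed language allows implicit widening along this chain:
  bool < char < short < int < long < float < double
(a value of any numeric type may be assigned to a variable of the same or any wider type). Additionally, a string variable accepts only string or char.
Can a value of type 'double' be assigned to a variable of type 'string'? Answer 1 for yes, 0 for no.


Target variable type: string
Source value type: double
Rule: string accepts only {string, char}
  source 'double' in {string, char}? No
Result: 0

0


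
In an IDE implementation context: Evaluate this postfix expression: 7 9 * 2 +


Processing tokens left to right:
Push 7, Push 9
Pop 7 and 9, compute 7 * 9 = 63, push 63
Push 2
Pop 63 and 2, compute 63 + 2 = 65, push 65
Stack result: 65

65


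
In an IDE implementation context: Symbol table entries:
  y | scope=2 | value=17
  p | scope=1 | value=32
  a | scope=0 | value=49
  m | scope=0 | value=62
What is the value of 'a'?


Searching symbol table for 'a':
  y | scope=2 | value=17
  p | scope=1 | value=32
  a | scope=0 | value=49 <- MATCH
  m | scope=0 | value=62
Found 'a' at scope 0 with value 49

49


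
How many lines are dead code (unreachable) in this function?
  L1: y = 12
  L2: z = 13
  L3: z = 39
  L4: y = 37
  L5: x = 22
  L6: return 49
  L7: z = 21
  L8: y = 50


Analyzing control flow:
  L1: reachable (before return)
  L2: reachable (before return)
  L3: reachable (before return)
  L4: reachable (before return)
  L5: reachable (before return)
  L6: reachable (return statement)
  L7: DEAD (after return at L6)
  L8: DEAD (after return at L6)
Return at L6, total lines = 8
Dead lines: L7 through L8
Count: 2

2


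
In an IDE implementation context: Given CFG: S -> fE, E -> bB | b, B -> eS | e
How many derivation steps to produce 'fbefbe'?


Grammar: S -> fE, E -> bB | b, B -> eS | e
Deriving 'fbefbe':
Step 1: S -> fE => fE
Step 2: E -> bB => fbB
Step 3: B -> eS => fbeS
Step 4: S -> fE => fbefE
Step 5: E -> bB => fbefbB
Step 6: B -> e => fbefbe
Total derivation steps: 6

6


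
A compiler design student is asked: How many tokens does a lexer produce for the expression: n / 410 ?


Scanning 'n / 410'
Token 1: 'n' -> identifier
Token 2: '/' -> operator
Token 3: '410' -> integer_literal
Total tokens: 3

3


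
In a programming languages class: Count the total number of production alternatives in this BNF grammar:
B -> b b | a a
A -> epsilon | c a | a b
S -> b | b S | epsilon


Counting alternatives per rule:
  B: 2 alternative(s)
  A: 3 alternative(s)
  S: 3 alternative(s)
Sum: 2 + 3 + 3 = 8

8


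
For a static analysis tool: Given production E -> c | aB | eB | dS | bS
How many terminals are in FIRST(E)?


Production: E -> c | aB | eB | dS | bS
Examining each alternative for leading terminals:
  E -> c : first terminal = 'c'
  E -> aB : first terminal = 'a'
  E -> eB : first terminal = 'e'
  E -> dS : first terminal = 'd'
  E -> bS : first terminal = 'b'
FIRST(E) = {a, b, c, d, e}
Count: 5

5


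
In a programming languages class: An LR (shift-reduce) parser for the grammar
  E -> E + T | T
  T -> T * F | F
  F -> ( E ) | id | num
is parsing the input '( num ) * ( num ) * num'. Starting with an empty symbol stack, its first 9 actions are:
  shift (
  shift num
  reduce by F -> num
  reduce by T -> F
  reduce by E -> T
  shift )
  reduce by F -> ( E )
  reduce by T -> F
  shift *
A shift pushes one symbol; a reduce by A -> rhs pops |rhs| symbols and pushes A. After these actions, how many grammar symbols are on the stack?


Tracking the symbol stack through each action:
  Action 1: shift '(' : push -> stack = [(] (size 1)
  Action 2: shift 'num' : push -> stack = [(, num] (size 2)
  Action 3: reduce by F -> num : pop 1, push F -> stack = [(, F] (size 2)
  Action 4: reduce by T -> F : pop 1, push T -> stack = [(, T] (size 2)
  Action 5: reduce by E -> T : pop 1, push E -> stack = [(, E] (size 2)
  Action 6: shift ')' : push -> stack = [(, E, )] (size 3)
  Action 7: reduce by F -> ( E ) : pop 3, push F -> stack = [F] (size 1)
  Action 8: reduce by T -> F : pop 1, push T -> stack = [T] (size 1)
  Action 9: shift '*' : push -> stack = [T, *] (size 2)
Final stack size: 2

2


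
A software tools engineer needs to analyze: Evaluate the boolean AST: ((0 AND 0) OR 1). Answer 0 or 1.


Step 1: Evaluate inner node
  0 AND 0 = 0
Step 2: Evaluate root node
  0 OR 1 = 1

1


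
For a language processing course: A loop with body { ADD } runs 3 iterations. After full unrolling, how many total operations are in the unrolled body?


Loop body operations: ADD (1 op per iteration)
Unrolling 3 iterations:
  Iteration 1: ADD (1 ops)
  Iteration 2: ADD (1 ops)
  Iteration 3: ADD (1 ops)
Total: 3 iterations * 1 ops/iter = 3 operations

3


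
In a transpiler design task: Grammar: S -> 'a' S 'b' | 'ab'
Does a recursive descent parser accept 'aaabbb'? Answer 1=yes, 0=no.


Grammar accepts strings of the form a^n b^n (n >= 1)
Word: 'aaabbb'
Counting: 3 a's and 3 b's
Check: 3 == 3? Yes
Derivation (S -> aSb applied 2 time(s), then S -> ab): S => aSb => aaSbb => aaabbb
Accepted

1


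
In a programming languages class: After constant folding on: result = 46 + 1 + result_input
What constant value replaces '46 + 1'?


Identifying constant sub-expression:
  Original: result = 46 + 1 + result_input
  46 and 1 are both compile-time constants
  Evaluating: 46 + 1 = 47
  After folding: result = 47 + result_input

47


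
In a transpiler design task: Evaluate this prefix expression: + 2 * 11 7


Parsing prefix expression: + 2 * 11 7
Step 1: Innermost operation '* 11 7'
  11 * 7 = 77
Step 2: Outer operation '+ 2 [77]'
  2 + 77 = 79

79


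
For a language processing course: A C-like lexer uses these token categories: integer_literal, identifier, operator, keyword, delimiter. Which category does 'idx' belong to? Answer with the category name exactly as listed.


Token: 'idx'
Checking categories:
  identifier: YES
  integer_literal: no
  operator: no
  keyword: no
  delimiter: no
Category: identifier

identifier


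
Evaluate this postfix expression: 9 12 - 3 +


Processing tokens left to right:
Push 9, Push 12
Pop 9 and 12, compute 9 - 12 = -3, push -3
Push 3
Pop -3 and 3, compute -3 + 3 = 0, push 0
Stack result: 0

0


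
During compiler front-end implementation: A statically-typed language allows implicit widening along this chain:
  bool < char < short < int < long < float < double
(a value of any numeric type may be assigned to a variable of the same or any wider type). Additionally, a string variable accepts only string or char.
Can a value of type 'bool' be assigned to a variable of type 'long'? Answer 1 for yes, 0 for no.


Target variable type: long
Source value type: bool
Numeric ranks: bool=0, long=4
Widening allowed iff rank(source) <= rank(target): 0 <= 4? Yes
Result: 1

1


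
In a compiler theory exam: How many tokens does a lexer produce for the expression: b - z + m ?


Scanning 'b - z + m'
Token 1: 'b' -> identifier
Token 2: '-' -> operator
Token 3: 'z' -> identifier
Token 4: '+' -> operator
Token 5: 'm' -> identifier
Total tokens: 5

5


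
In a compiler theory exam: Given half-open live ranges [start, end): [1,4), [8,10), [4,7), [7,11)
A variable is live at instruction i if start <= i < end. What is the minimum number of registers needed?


Live ranges:
  Var0: [1, 4)
  Var1: [8, 10)
  Var2: [4, 7)
  Var3: [7, 11)
Sweep-line events (position, delta, active):
  pos=1 start -> active=1
  pos=4 end -> active=0
  pos=4 start -> active=1
  pos=7 end -> active=0
  pos=7 start -> active=1
  pos=8 start -> active=2
  pos=10 end -> active=1
  pos=11 end -> active=0
Maximum simultaneous active: 2
Minimum registers needed: 2

2


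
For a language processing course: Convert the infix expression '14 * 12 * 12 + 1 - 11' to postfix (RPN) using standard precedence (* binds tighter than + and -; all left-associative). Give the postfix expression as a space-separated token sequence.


Applying the shunting-yard algorithm:
  Operand 14 -> output
  Push '*' onto operator stack -> op-stack: [*]
  Operand 12 -> output
  See '*' (prec 2); top '*' (prec 2) >= it -> pop '*' to output
  Push '*' onto operator stack -> op-stack: [*]
  Operand 12 -> output
  See '+' (prec 1); top '*' (prec 2) >= it -> pop '*' to output
  Push '+' onto operator stack -> op-stack: [+]
  Operand 1 -> output
  See '-' (prec 1); top '+' (prec 1) >= it -> pop '+' to output
  Push '-' onto operator stack -> op-stack: [-]
  Operand 11 -> output
  End of input: pop '-' to output
Postfix result: 14 12 * 12 * 1 + 11 -

14 12 * 12 * 1 + 11 -


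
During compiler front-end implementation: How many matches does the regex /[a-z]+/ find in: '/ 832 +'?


Pattern: /[a-z]+/ (identifiers)
Input: '/ 832 +'
Scanning for matches:
Total matches: 0

0


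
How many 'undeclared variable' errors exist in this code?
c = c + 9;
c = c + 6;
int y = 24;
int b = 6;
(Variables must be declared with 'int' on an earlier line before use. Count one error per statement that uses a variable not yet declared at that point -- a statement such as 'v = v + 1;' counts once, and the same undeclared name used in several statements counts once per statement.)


Scanning code line by line:
  Line 1: use 'c' -> ERROR (undeclared)
  Line 2: use 'c' -> ERROR (undeclared)
  Line 3: declare 'y' -> declared = ['y']
  Line 4: declare 'b' -> declared = ['b', 'y']
Total undeclared variable errors: 2

2


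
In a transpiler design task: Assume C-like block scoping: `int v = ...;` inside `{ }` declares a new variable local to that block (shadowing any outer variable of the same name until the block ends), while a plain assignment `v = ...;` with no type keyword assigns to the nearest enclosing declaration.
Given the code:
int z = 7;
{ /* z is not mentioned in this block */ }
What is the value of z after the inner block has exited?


Analyzing scoping rules:
Outer scope: declares z = 7
Inner block: z is neither redeclared nor assigned -> unchanged
After the block -> 7
Result: 7

7


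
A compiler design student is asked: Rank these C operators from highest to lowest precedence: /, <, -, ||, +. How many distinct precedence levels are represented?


Looking up precedence for each operator:
  / -> precedence 6
  < -> precedence 4
  - -> precedence 5
  || -> precedence 1
  + -> precedence 5
Sorted highest to lowest: /, -, +, <, ||
Distinct precedence values: [6, 5, 4, 1]
Number of distinct levels: 4

4


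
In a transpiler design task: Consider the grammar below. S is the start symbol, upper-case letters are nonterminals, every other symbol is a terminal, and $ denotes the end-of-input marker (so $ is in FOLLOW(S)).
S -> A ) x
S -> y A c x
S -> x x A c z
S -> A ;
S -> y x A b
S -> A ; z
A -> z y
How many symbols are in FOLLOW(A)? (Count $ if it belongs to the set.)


S is the start symbol and does not occur in any rule body, so FOLLOW(S) = {$}.
Examining every occurrence of A in a rule body:
  S -> A ) x : A is followed by terminal ')' -> add ')'
  S -> y A c x : A is followed by terminal 'c' -> add 'c'
  S -> x x A c z : A is followed by terminal 'c' -> add 'c' (already in the set)
  S -> A ; : A is followed by terminal ';' -> add ';'
  S -> y x A b : A is followed by terminal 'b' -> add 'b'
  S -> A ; z : A is followed by terminal ';' -> add ';' (already in the set)
  A -> z y : A does not occur in the body -> contributes nothing
FOLLOW(A) = {), ;, b, c}
Count: 4

4
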